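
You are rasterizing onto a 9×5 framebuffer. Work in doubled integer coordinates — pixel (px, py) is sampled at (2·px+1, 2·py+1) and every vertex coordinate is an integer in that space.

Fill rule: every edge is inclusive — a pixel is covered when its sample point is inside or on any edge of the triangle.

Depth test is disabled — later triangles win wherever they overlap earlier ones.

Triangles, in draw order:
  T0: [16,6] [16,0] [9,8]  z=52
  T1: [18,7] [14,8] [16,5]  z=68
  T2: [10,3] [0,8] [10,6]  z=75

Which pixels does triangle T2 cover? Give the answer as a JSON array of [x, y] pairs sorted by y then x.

T0:
  2·area = 42  (B↔C swapped to make it positive)
  edge (16, 6)→(9, 8): d=(-7,2) inclusive
  edge (9, 8)→(16, 0): d=(7,-8) inclusive
  edge (16, 0)→(16, 6): d=(0,6) inclusive
    (7,1)@(15, 3): e=[23,13,6] → X
    (8,1)@(17, 3): e=[19,29,-6] → .
    (6,2)@(13, 5): e=[13,11,18] → X
    (8,2)@(17, 5): e=[5,43,-6] → .
    (5,3)@(11, 7): e=[3,9,30] → X
    (6,3)@(13, 7): e=[-1,25,18] → .
    (7,3)@(15, 7): e=[-5,41,6] → .
    (5,4)@(11, 9): e=[-11,23,30] → .
  covered (4 px):
    . . . . . . . . .
    . . . . . . . X .
    . . . . . . X X .
    . . . . . X . . .
    . . . . . . . . .
T1:
  2·area = 10
  edge (18, 7)→(14, 8): d=(-4,1) inclusive
  edge (14, 8)→(16, 5): d=(2,-3) inclusive
  edge (16, 5)→(18, 7): d=(2,2) inclusive
    (7,3)@(15, 7): e=[3,1,6] → X
    (8,3)@(17, 7): e=[1,7,2] → X
    (7,4)@(15, 9): e=[-5,5,10] → .
    (8,4)@(17, 9): e=[-7,11,6] → .
  covered (2 px):
    . . . . . . . . .
    . . . . . . . . .
    . . . . . . . . .
    . . . . . . . X X
    . . . . . . . . .
T2:
  2·area = 30  (B↔C swapped to make it positive)
  edge (10, 3)→(10, 6): d=(0,3) inclusive
  edge (10, 6)→(0, 8): d=(-10,2) inclusive
  edge (0, 8)→(10, 3): d=(10,-5) inclusive
    (3,2)@(7, 5): e=[9,16,5] → X
    (4,2)@(9, 5): e=[3,12,15] → X
    (5,2)@(11, 5): e=[-3,8,25] → .
    (7,2)@(15, 5): e=[-15,0,45] → .  [on edge]
    (1,3)@(3, 7): e=[21,4,5] → X
    (2,3)@(5, 7): e=[15,0,15] → X  [on edge]
    (3,3)@(7, 7): e=[9,-4,25] → .
    (4,3)@(9, 7): e=[3,-8,35] → .
    (1,4)@(3, 9): e=[21,-16,25] → .
    (2,4)@(5, 9): e=[15,-20,35] → .
  covered (4 px):
    . . . . . . . . .
    . . . . . . . . .
    . . . X X . . . .
    . X X . . . . . .
    . . . . . . . . .

Result: [[3,2],[4,2],[1,3],[2,3]]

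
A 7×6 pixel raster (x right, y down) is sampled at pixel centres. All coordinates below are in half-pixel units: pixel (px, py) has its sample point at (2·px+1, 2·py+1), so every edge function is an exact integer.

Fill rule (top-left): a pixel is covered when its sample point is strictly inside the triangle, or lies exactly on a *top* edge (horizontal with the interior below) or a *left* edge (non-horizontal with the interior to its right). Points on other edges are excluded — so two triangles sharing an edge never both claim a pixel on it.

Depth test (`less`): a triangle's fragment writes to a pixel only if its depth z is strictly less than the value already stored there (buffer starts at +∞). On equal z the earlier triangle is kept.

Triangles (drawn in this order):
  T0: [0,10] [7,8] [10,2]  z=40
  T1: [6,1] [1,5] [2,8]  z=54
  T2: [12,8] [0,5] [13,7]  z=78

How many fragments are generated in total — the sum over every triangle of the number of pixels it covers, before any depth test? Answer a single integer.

T0:
  2·area = 36  (B↔C swapped to make it positive)
  edge (0, 10)→(10, 2): d=(10,-8) top-left  bias=+0
  edge (10, 2)→(7, 8): d=(-3,6) right/bottom  bias=-1
  edge (7, 8)→(0, 10): d=(-7,2) right/bottom  bias=-1
    (4,1)@(9, 3): e=[2,3,31] → #
    (5,1)@(11, 3): e=[18,-9,27] → ·
    (3,2)@(7, 5): e=[6,9,21] → #
    (4,2)@(9, 5): e=[22,-3,17] → ·
    (2,3)@(5, 7): e=[10,15,11] → #
    (4,3)@(9, 7): e=[42,-9,3] → ·
    (1,4)@(3, 9): e=[14,21,1] → #
    (2,4)@(5, 9): e=[30,9,-3] → ·
    (3,4)@(7, 9): e=[46,-3,-7] → ·
    (1,5)@(3, 11): e=[34,15,-13] → ·
  covered (5 px):
    · · · · · · ·
    · · · · # · ·
    · · · # · · ·
    · · # # · · ·
    · # · · · · ·
    · · · · · · ·
T1:
  2·area = 19  (B↔C swapped to make it positive)
  edge (6, 1)→(2, 8): d=(-4,7) right/bottom  bias=-1
  edge (2, 8)→(1, 5): d=(-1,-3) top-left  bias=+0
  edge (1, 5)→(6, 1): d=(5,-4) top-left  bias=+0
    (0,2)@(1, 5): e=[19,0,0] → #  [on edge]
    (1,2)@(3, 5): e=[5,6,8] → #
    (2,2)@(5, 5): e=[-9,12,16] → ·
    (0,3)@(1, 7): e=[11,-2,10] → ·
    (1,3)@(3, 7): e=[-3,4,18] → ·
    (1,5)@(3, 11): e=[-19,0,38] → ·  [on edge]
  covered (2 px):
    · · · · · · ·
    · · · · · · ·
    # # · · · · ·
    · · · · · · ·
    · · · · · · ·
    · · · · · · ·
T2:
  2·area = 15
  edge (12, 8)→(0, 5): d=(-12,-3) top-left  bias=+0
  edge (0, 5)→(13, 7): d=(13,2) right/bottom  bias=-1
  edge (13, 7)→(12, 8): d=(-1,1) right/bottom  bias=-1
    (4,3)@(9, 7): e=[3,8,4] → #
    (5,3)@(11, 7): e=[9,4,2] → #
    (6,3)@(13, 7): e=[15,0,0] → ·  [on edge]
    (4,4)@(9, 9): e=[-21,34,2] → ·
    (5,4)@(11, 9): e=[-15,30,0] → ·  [on edge]
    (4,5)@(9, 11): e=[-45,60,0] → ·  [on edge]
  covered (2 px):
    · · · · · · ·
    · · · · · · ·
    · · · · · · ·
    · · · · # # ·
    · · · · · · ·
    · · · · · · ·

Result: 9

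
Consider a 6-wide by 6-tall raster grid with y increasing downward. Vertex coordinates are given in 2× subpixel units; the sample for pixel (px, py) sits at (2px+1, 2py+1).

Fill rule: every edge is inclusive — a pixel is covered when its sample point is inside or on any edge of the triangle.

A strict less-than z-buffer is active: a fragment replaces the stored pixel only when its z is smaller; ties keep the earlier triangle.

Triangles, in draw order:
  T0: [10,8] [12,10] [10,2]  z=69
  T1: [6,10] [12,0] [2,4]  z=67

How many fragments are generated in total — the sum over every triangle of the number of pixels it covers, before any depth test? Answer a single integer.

T0:
  2·area = 12  (B↔C swapped to make it positive)
  edge (10, 8)→(10, 2): d=(0,-6) inclusive
  edge (10, 2)→(12, 10): d=(2,8) inclusive
  edge (12, 10)→(10, 8): d=(-2,-2) inclusive
    (1,0)@(3, 1): e=[-42,54,0] → ·  [on edge]
    (2,1)@(5, 3): e=[-30,42,0] → ·  [on edge]
    (3,2)@(7, 5): e=[-18,30,0] → ·  [on edge]
    (4,3)@(9, 7): e=[-6,18,0] → ·  [on edge]
    (5,3)@(11, 7): e=[6,2,4] → #
    (5,4)@(11, 9): e=[6,6,0] → #  [on edge]
    (5,5)@(11, 11): e=[6,10,-4] → ·
  covered (2 px):
    · · · · · ·
    · · · · · ·
    · · · · · ·
    · · · · · #
    · · · · · #
    · · · · · ·
T1:
  2·area = 76  (B↔C swapped to make it positive)
  edge (6, 10)→(2, 4): d=(-4,-6) inclusive
  edge (2, 4)→(12, 0): d=(10,-4) inclusive
  edge (12, 0)→(6, 10): d=(-6,10) inclusive
    (5,0)@(11, 1): e=[66,6,4] → #
    (2,1)@(5, 3): e=[22,2,52] → #
    (3,1)@(7, 3): e=[34,10,32] → #
    (4,1)@(9, 3): e=[46,18,12] → #
    (5,1)@(11, 3): e=[58,26,-8] → ·
    (1,2)@(3, 5): e=[2,14,60] → #
    (4,2)@(9, 5): e=[38,38,0] → #  [on edge]
    (5,2)@(11, 5): e=[50,46,-20] → ·
    (1,3)@(3, 7): e=[-6,34,48] → ·
    (2,3)@(5, 7): e=[6,42,28] → #
    (4,3)@(9, 7): e=[30,58,-12] → ·
    (2,4)@(5, 9): e=[-2,62,16] → ·
  covered (10 px):
    · · · · · #
    · · # # # ·
    · # # # # ·
    · · # # · ·
    · · · · · ·
    · · · · · ·

Result: 12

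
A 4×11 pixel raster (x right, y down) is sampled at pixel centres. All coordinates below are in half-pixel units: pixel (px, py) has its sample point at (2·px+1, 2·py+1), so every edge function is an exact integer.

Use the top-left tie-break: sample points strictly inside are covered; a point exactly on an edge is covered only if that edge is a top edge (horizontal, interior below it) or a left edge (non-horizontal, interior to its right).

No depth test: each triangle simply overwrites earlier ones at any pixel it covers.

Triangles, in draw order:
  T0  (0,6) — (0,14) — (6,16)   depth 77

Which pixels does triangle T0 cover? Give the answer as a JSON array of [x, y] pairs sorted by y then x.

T0:
  2·area = 48  (B↔C swapped to make it positive)
  edge (0, 6)→(6, 16): d=(6,10) right/bottom  bias=-1
  edge (6, 16)→(0, 14): d=(-6,-2) top-left  bias=+0
  edge (0, 14)→(0, 6): d=(0,-8) top-left  bias=+0
    (0,4)@(1, 9): e=[8,32,8] → █
    (1,4)@(3, 9): e=[-12,36,24] → ·
    (0,5)@(1, 11): e=[20,20,8] → █
    (1,5)@(3, 11): e=[0,24,24] → ·  [on edge]
    (0,6)@(1, 13): e=[32,8,8] → █
    (1,6)@(3, 13): e=[12,12,24] → █
    (2,6)@(5, 13): e=[-8,16,40] → ·
    (0,7)@(1, 15): e=[44,-4,8] → ·
    (1,7)@(3, 15): e=[24,0,24] → █  [on edge]
    (2,7)@(5, 15): e=[4,4,40] → █
    (3,7)@(7, 15): e=[-16,8,56] → ·
    (1,8)@(3, 17): e=[36,-12,24] → ·
  covered (6 px):
    · · · ·
    · · · ·
    · · · ·
    · · · ·
    █ · · ·
    █ · · ·
    █ █ · ·
    · █ █ ·
    · · · ·
    · · · ·
    · · · ·

Answer: [[0,4],[0,5],[0,6],[1,6],[1,7],[2,7]]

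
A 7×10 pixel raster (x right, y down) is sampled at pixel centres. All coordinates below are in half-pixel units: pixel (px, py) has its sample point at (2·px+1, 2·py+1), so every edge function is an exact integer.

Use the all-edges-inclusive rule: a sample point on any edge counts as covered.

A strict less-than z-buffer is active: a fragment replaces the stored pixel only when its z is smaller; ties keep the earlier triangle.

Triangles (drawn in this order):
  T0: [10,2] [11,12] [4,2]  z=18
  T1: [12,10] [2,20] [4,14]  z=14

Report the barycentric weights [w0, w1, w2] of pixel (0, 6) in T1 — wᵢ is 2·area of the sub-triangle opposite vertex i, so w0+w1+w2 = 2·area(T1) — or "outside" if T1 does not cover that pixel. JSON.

T0:
  2·area = 60
  edge (10, 2)→(11, 12): d=(1,10) inclusive
  edge (11, 12)→(4, 2): d=(-7,-10) inclusive
  edge (4, 2)→(10, 2): d=(6,0) inclusive
    (2,1)@(5, 3): e=[51,3,6] → █
    (3,1)@(7, 3): e=[31,23,6] → █
    (4,1)@(9, 3): e=[11,43,6] → █
    (5,1)@(11, 3): e=[-9,63,6] → ·
    (2,2)@(5, 5): e=[53,-11,18] → ·
    (3,2)@(7, 5): e=[33,9,18] → █
    (5,2)@(11, 5): e=[-7,49,18] → ·
    (3,3)@(7, 7): e=[35,-5,30] → ·
    (4,3)@(9, 7): e=[15,15,30] → █
    (5,3)@(11, 7): e=[-5,35,30] → ·
    (4,4)@(9, 9): e=[17,1,42] → █
    (5,4)@(11, 9): e=[-3,21,42] → ·
  covered (7 px):
    · · · · · · ·
    · · █ █ █ · ·
    · · · █ █ · ·
    · · · · █ · ·
    · · · · █ · ·
    · · · · · · ·
    · · · · · · ·
    · · · · · · ·
    · · · · · · ·
    · · · · · · ·
T1:
  2·area = 40
  edge (12, 10)→(2, 20): d=(-10,10) inclusive
  edge (2, 20)→(4, 14): d=(2,-6) inclusive
  edge (4, 14)→(12, 10): d=(8,-4) inclusive
    (3,2)@(7, 5): e=[100,0,-60] → ·  [on edge]
    (6,4)@(13, 9): e=[0,44,-4] → ·  [on edge]
    (2,5)@(5, 11): e=[60,0,-20] → ·  [on edge]
    (5,5)@(11, 11): e=[0,36,4] → █  [on edge]
    (6,5)@(13, 11): e=[-20,48,12] → ·
    (3,6)@(7, 13): e=[20,16,4] → █
    (4,6)@(9, 13): e=[0,28,12] → █  [on edge]
    (5,6)@(11, 13): e=[-20,40,20] → ·
    (2,7)@(5, 15): e=[20,8,12] → █
    (3,7)@(7, 15): e=[0,20,20] → █  [on edge]
    (4,7)@(9, 15): e=[-20,32,28] → ·
    (1,8)@(3, 17): e=[20,0,20] → █  [on edge]
    (2,8)@(5, 17): e=[0,12,28] → █  [on edge]
    (1,9)@(3, 19): e=[0,4,36] → █  [on edge]
  covered (8 px):
    · · · · · · ·
    · · · · · · ·
    · · · · · · ·
    · · · · · · ·
    · · · · · · ·
    · · · · · █ ·
    · · · █ █ · ·
    · · █ █ · · ·
    · █ █ · · · ·
    · █ · · · · ·

Result: "outside"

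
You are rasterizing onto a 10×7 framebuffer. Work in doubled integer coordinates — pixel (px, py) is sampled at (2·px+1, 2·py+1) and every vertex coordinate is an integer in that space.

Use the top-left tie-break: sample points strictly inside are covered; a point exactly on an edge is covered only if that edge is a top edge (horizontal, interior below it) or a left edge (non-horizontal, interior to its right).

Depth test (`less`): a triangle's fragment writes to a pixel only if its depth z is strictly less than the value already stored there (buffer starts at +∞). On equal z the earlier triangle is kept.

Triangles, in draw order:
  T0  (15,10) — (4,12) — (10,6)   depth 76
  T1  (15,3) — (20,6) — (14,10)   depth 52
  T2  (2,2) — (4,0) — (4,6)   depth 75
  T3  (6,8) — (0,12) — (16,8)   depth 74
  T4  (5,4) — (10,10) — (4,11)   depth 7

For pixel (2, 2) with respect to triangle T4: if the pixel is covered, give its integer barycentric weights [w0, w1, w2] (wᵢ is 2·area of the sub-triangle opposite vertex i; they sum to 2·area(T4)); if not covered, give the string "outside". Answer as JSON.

T0:
  2·area = 54
  edge (15, 10)→(4, 12): d=(-11,2) right/bottom  bias=-1
  edge (4, 12)→(10, 6): d=(6,-6) top-left  bias=+0
  edge (10, 6)→(15, 10): d=(5,4) right/bottom  bias=-1
    (7,0)@(15, 1): e=[99,0,-45] → ·  [on edge]
    (6,1)@(13, 3): e=[81,0,-27] → ·  [on edge]
    (5,2)@(11, 5): e=[63,0,-9] → ·  [on edge]
    (4,3)@(9, 7): e=[45,0,9] → █  [on edge]
    (5,3)@(11, 7): e=[41,12,1] → █
    (6,3)@(13, 7): e=[37,24,-7] → ·
    (3,4)@(7, 9): e=[27,0,27] → █  [on edge]
    (6,4)@(13, 9): e=[15,36,3] → █
    (7,4)@(15, 9): e=[11,48,-5] → ·
    (2,5)@(5, 11): e=[9,0,45] → █  [on edge]
    (5,5)@(11, 11): e=[-3,36,21] → ·
    (6,5)@(13, 11): e=[-7,48,13] → ·
    (1,6)@(3, 13): e=[-9,0,63] → ·  [on edge]
  covered (9 px):
    · · · · · · · · · ·
    · · · · · · · · · ·
    · · · · · · · · · ·
    · · · · █ █ · · · ·
    · · · █ █ █ █ · · ·
    · · █ █ █ · · · · ·
    · · · · · · · · · ·
T1:
  2·area = 38
  edge (15, 3)→(20, 6): d=(5,3) right/bottom  bias=-1
  edge (20, 6)→(14, 10): d=(-6,4) right/bottom  bias=-1
  edge (14, 10)→(15, 3): d=(1,-7) top-left  bias=+0
    (7,1)@(15, 3): e=[0,38,0] → ·  [on edge]
    (7,2)@(15, 5): e=[10,26,2] → █
    (8,2)@(17, 5): e=[4,18,16] → █
    (9,2)@(19, 5): e=[-2,10,30] → ·
    (7,3)@(15, 7): e=[20,14,4] → █
    (9,3)@(19, 7): e=[8,-2,32] → ·
    (7,4)@(15, 9): e=[30,2,6] → █
    (8,4)@(17, 9): e=[24,-6,20] → ·
    (7,5)@(15, 11): e=[40,-10,8] → ·
  covered (5 px):
    · · · · · · · · · ·
    · · · · · · · · · ·
    · · · · · · · █ █ ·
    · · · · · · · █ █ ·
    · · · · · · · █ · ·
    · · · · · · · · · ·
    · · · · · · · · · ·
T2:
  2·area = 12
  edge (2, 2)→(4, 0): d=(2,-2) top-left  bias=+0
  edge (4, 0)→(4, 6): d=(0,6) right/bottom  bias=-1
  edge (4, 6)→(2, 2): d=(-2,-4) top-left  bias=+0
    (1,0)@(3, 1): e=[0,6,6] → █  [on edge]
    (2,0)@(5, 1): e=[4,-6,14] → ·
    (0,1)@(1, 3): e=[0,18,-6] → ·  [on edge]
    (1,1)@(3, 3): e=[4,6,2] → █
    (2,1)@(5, 3): e=[8,-6,10] → ·
    (1,2)@(3, 5): e=[8,6,-2] → ·
  covered (2 px):
    · █ · · · · · · · ·
    · █ · · · · · · · ·
    · · · · · · · · · ·
    · · · · · · · · · ·
    · · · · · · · · · ·
    · · · · · · · · · ·
    · · · · · · · · · ·
T3:
  2·area = 40  (B↔C swapped to make it positive)
  edge (6, 8)→(16, 8): d=(10,0) top-left  bias=+0
  edge (16, 8)→(0, 12): d=(-16,4) right/bottom  bias=-1
  edge (0, 12)→(6, 8): d=(6,-4) top-left  bias=+0
    (2,4)@(5, 9): e=[10,28,2] → █
    (3,4)@(7, 9): e=[10,20,10] → █
    (4,4)@(9, 9): e=[10,12,18] → █
    (5,4)@(11, 9): e=[10,4,26] → █
    (6,4)@(13, 9): e=[10,-4,34] → ·
    (1,5)@(3, 11): e=[30,4,6] → █
    (2,5)@(5, 11): e=[30,-4,14] → ·
    (3,5)@(7, 11): e=[30,-12,22] → ·
    (4,5)@(9, 11): e=[30,-20,30] → ·
    (5,5)@(11, 11): e=[30,-28,38] → ·
    (1,6)@(3, 13): e=[50,-28,18] → ·
  covered (5 px):
    · · · · · · · · · ·
    · · · · · · · · · ·
    · · · · · · · · · ·
    · · · · · · · · · ·
    · · █ █ █ █ · · · ·
    · █ · · · · · · · ·
    · · · · · · · · · ·
T4:
  2·area = 41
  edge (5, 4)→(10, 10): d=(5,6) right/bottom  bias=-1
  edge (10, 10)→(4, 11): d=(-6,1) right/bottom  bias=-1
  edge (4, 11)→(5, 4): d=(1,-7) top-left  bias=+0
    (2,2)@(5, 5): e=[5,35,1] → █
    (3,2)@(7, 5): e=[-7,33,15] → ·
    (2,3)@(5, 7): e=[15,23,3] → █
    (3,3)@(7, 7): e=[3,21,17] → █
    (4,3)@(9, 7): e=[-9,19,31] → ·
    (2,4)@(5, 9): e=[25,11,5] → █
    (4,4)@(9, 9): e=[1,7,33] → █
    (5,4)@(11, 9): e=[-11,5,47] → ·
    (2,5)@(5, 11): e=[35,-1,7] → ·
    (3,5)@(7, 11): e=[23,-3,21] → ·
    (4,5)@(9, 11): e=[11,-5,35] → ·
  covered (6 px):
    · · · · · · · · · ·
    · · · · · · · · · ·
    · · █ · · · · · · ·
    · · █ █ · · · · · ·
    · · █ █ █ · · · · ·
    · · · · · · · · · ·
    · · · · · · · · · ·

Final: [35,1,5]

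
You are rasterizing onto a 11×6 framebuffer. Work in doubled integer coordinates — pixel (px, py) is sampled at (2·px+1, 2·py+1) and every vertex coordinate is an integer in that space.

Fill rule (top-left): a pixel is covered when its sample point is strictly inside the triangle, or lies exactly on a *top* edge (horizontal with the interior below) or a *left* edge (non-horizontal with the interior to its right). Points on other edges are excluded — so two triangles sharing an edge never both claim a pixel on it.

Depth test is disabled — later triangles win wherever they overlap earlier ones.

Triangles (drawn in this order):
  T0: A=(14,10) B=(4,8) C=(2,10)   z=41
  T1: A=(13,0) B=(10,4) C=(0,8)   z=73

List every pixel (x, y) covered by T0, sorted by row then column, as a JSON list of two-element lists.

T0:
  2·area = 24  (B↔C swapped to make it positive)
  edge (14, 10)→(2, 10): d=(-12,0) right/bottom  bias=-1
  edge (2, 10)→(4, 8): d=(2,-2) top-left  bias=+0
  edge (4, 8)→(14, 10): d=(10,2) right/bottom  bias=-1
    (5,0)@(11, 1): e=[108,0,-84] → ·  [on edge]
    (4,1)@(9, 3): e=[84,0,-60] → ·  [on edge]
    (3,2)@(7, 5): e=[60,0,-36] → ·  [on edge]
    (2,3)@(5, 7): e=[36,0,-12] → ·  [on edge]
    (1,4)@(3, 9): e=[12,0,12] → █  [on edge]
    (2,4)@(5, 9): e=[12,4,8] → █
    (3,4)@(7, 9): e=[12,8,4] → █
    (4,4)@(9, 9): e=[12,12,0] → ·  [on edge]
    (0,5)@(1, 11): e=[-12,0,36] → ·  [on edge]
    (1,5)@(3, 11): e=[-12,4,32] → ·
    (2,5)@(5, 11): e=[-12,8,28] → ·
    (3,5)@(7, 11): e=[-12,12,24] → ·
    (9,5)@(19, 11): e=[-12,36,0] → ·  [on edge]
  covered (3 px):
    · · · · · · · · · · ·
    · · · · · · · · · · ·
    · · · · · · · · · · ·
    · · · · · · · · · · ·
    · █ █ █ · · · · · · ·
    · · · · · · · · · · ·
T1:
  2·area = 28
  edge (13, 0)→(10, 4): d=(-3,4) right/bottom  bias=-1
  edge (10, 4)→(0, 8): d=(-10,4) right/bottom  bias=-1
  edge (0, 8)→(13, 0): d=(13,-8) top-left  bias=+0
    (4,1)@(9, 3): e=[7,14,7] → █
    (5,1)@(11, 3): e=[-1,6,23] → ·
    (2,2)@(5, 5): e=[17,10,1] → █
    (3,2)@(7, 5): e=[9,2,17] → █
    (4,2)@(9, 5): e=[1,-6,33] → ·
    (2,3)@(5, 7): e=[11,-10,27] → ·
    (3,3)@(7, 7): e=[3,-18,43] → ·
  covered (3 px):
    · · · · · · · · · · ·
    · · · · █ · · · · · ·
    · · █ █ · · · · · · ·
    · · · · · · · · · · ·
    · · · · · · · · · · ·
    · · · · · · · · · · ·

Final: [[1,4],[2,4],[3,4]]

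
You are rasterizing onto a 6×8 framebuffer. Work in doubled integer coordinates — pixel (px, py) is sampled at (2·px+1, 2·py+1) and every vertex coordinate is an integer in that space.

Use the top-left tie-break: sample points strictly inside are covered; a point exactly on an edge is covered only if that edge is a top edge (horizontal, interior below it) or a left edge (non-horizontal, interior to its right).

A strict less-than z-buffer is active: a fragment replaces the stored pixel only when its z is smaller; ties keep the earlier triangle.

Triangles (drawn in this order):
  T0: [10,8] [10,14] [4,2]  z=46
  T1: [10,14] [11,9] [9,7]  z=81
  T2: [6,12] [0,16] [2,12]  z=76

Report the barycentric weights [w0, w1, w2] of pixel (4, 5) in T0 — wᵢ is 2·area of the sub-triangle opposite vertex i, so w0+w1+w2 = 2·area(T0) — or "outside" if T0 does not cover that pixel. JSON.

T0:
  2·area = 36
  edge (10, 8)→(10, 14): d=(0,6) right/bottom  bias=-1
  edge (10, 14)→(4, 2): d=(-6,-12) top-left  bias=+0
  edge (4, 2)→(10, 8): d=(6,6) right/bottom  bias=-1
    (1,0)@(3, 1): e=[42,-6,0] → ·  [on edge]
    (2,1)@(5, 3): e=[30,6,0] → ·  [on edge]
    (3,2)@(7, 5): e=[18,18,0] → ·  [on edge]
    (3,3)@(7, 7): e=[18,6,12] → █
    (4,3)@(9, 7): e=[6,30,0] → ·  [on edge]
    (3,4)@(7, 9): e=[18,-6,24] → ·
    (4,4)@(9, 9): e=[6,18,12] → █
    (5,4)@(11, 9): e=[-6,42,0] → ·  [on edge]
    (4,5)@(9, 11): e=[6,6,24] → █
    (5,5)@(11, 11): e=[-6,30,12] → ·
    (4,6)@(9, 13): e=[6,-6,36] → ·
  covered (3 px):
    · · · · · ·
    · · · · · ·
    · · · · · ·
    · · · █ · ·
    · · · · █ ·
    · · · · █ ·
    · · · · · ·
    · · · · · ·
T1:
  2·area = 12  (B↔C swapped to make it positive)
  edge (10, 14)→(9, 7): d=(-1,-7) top-left  bias=+0
  edge (9, 7)→(11, 9): d=(2,2) right/bottom  bias=-1
  edge (11, 9)→(10, 14): d=(-1,5) right/bottom  bias=-1
    (1,0)@(3, 1): e=[-36,0,48] → ·  [on edge]
    (2,1)@(5, 3): e=[-24,0,36] → ·  [on edge]
    (3,2)@(7, 5): e=[-12,0,24] → ·  [on edge]
    (4,3)@(9, 7): e=[0,0,12] → ·  [on edge]
    (5,4)@(11, 9): e=[12,0,0] → ·  [on edge]
  covered (0 px):
    · · · · · ·
    · · · · · ·
    · · · · · ·
    · · · · · ·
    · · · · · ·
    · · · · · ·
    · · · · · ·
    · · · · · ·
T2:
  2·area = 16
  edge (6, 12)→(0, 16): d=(-6,4) right/bottom  bias=-1
  edge (0, 16)→(2, 12): d=(2,-4) top-left  bias=+0
  edge (2, 12)→(6, 12): d=(4,0) top-left  bias=+0
    (1,6)@(3, 13): e=[6,6,4] → █
    (2,6)@(5, 13): e=[-2,14,4] → ·
    (0,7)@(1, 15): e=[2,2,12] → █
    (1,7)@(3, 15): e=[-6,10,12] → ·
  covered (2 px):
    · · · · · ·
    · · · · · ·
    · · · · · ·
    · · · · · ·
    · · · · · ·
    · · · · · ·
    · █ · · · ·
    █ · · · · ·

Result: [6,24,6]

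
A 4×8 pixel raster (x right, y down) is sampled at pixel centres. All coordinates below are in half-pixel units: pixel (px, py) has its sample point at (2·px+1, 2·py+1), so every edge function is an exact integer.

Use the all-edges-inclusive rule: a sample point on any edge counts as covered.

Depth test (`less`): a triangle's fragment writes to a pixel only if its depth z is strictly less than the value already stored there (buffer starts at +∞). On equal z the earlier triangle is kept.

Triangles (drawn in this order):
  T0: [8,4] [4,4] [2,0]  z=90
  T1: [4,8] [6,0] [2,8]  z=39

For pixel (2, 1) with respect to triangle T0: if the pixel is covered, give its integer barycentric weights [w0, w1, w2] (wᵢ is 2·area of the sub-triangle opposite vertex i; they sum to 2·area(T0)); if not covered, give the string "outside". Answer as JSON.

T0:
  2·area = 16
  edge (8, 4)→(4, 4): d=(-4,0) inclusive
  edge (4, 4)→(2, 0): d=(-2,-4) inclusive
  edge (2, 0)→(8, 4): d=(6,4) inclusive
    (1,0)@(3, 1): e=[12,2,2] → █
    (2,0)@(5, 1): e=[12,10,-6] → ·
    (1,1)@(3, 3): e=[4,-2,14] → ·
    (2,1)@(5, 3): e=[4,6,6] → █
    (3,1)@(7, 3): e=[4,14,-2] → ·
    (2,2)@(5, 5): e=[-4,2,18] → ·
  covered (2 px):
    · █ · ·
    · · █ ·
    · · · ·
    · · · ·
    · · · ·
    · · · ·
    · · · ·
    · · · ·
T1:
  2·area = 16  (B↔C swapped to make it positive)
  edge (4, 8)→(2, 8): d=(-2,0) inclusive
  edge (2, 8)→(6, 0): d=(4,-8) inclusive
  edge (6, 0)→(4, 8): d=(-2,8) inclusive
    (2,1)@(5, 3): e=[10,4,2] → █
    (3,1)@(7, 3): e=[10,20,-14] → ·
    (2,2)@(5, 5): e=[6,12,-2] → ·
    (1,3)@(3, 7): e=[2,4,10] → █
    (2,3)@(5, 7): e=[2,20,-6] → ·
    (1,4)@(3, 9): e=[-2,12,6] → ·
  covered (2 px):
    · · · ·
    · · █ ·
    · · · ·
    · █ · ·
    · · · ·
    · · · ·
    · · · ·
    · · · ·

Final: [6,6,4]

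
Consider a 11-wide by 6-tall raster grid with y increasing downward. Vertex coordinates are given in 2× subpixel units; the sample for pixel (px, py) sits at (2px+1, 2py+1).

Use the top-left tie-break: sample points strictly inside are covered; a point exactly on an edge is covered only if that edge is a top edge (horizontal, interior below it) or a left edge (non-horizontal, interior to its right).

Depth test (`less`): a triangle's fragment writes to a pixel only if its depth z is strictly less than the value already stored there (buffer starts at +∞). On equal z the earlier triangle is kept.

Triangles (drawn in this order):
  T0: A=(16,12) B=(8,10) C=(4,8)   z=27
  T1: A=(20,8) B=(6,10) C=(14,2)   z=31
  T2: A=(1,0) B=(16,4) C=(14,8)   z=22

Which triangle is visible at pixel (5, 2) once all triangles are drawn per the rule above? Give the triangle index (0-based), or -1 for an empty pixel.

T0:
  2·area = 8
  edge (16, 12)→(8, 10): d=(-8,-2) top-left  bias=+0
  edge (8, 10)→(4, 8): d=(-4,-2) top-left  bias=+0
  edge (4, 8)→(16, 12): d=(12,4) right/bottom  bias=-1
    (0,3)@(1, 7): e=[10,-2,0] → ·  [on edge]
    (3,4)@(7, 9): e=[6,2,0] → ·  [on edge]
    (6,5)@(13, 11): e=[2,6,0] → ·  [on edge]
  covered (0 px):
    · · · · · · · · · · ·
    · · · · · · · · · · ·
    · · · · · · · · · · ·
    · · · · · · · · · · ·
    · · · · · · · · · · ·
    · · · · · · · · · · ·
T1:
  2·area = 96
  edge (20, 8)→(6, 10): d=(-14,2) right/bottom  bias=-1
  edge (6, 10)→(14, 2): d=(8,-8) top-left  bias=+0
  edge (14, 2)→(20, 8): d=(6,6) right/bottom  bias=-1
    (6,0)@(13, 1): e=[112,-16,0] → ·  [on edge]
    (7,0)@(15, 1): e=[108,0,-12] → ·  [on edge]
    (6,1)@(13, 3): e=[84,0,12] → #  [on edge]
    (7,1)@(15, 3): e=[80,16,0] → ·  [on edge]
    (5,2)@(11, 5): e=[60,0,36] → #  [on edge]
    (7,2)@(15, 5): e=[52,32,12] → #
    (8,2)@(17, 5): e=[48,48,0] → ·  [on edge]
    (4,3)@(9, 7): e=[36,0,60] → #  [on edge]
    (8,3)@(17, 7): e=[20,64,12] → #
    (9,3)@(19, 7): e=[16,80,0] → ·  [on edge]
    (3,4)@(7, 9): e=[12,0,84] → #  [on edge]
    (6,4)@(13, 9): e=[0,48,48] → ·  [on edge]
    (10,4)@(21, 9): e=[-16,112,0] → ·  [on edge]
    (2,5)@(5, 11): e=[-12,0,108] → ·  [on edge]
  covered (12 px):
    · · · · · · · · · · ·
    · · · · · · # · · · ·
    · · · · · # # # · · ·
    · · · · # # # # # · ·
    · · · # # # · · · · ·
    · · · · · · · · · · ·
T2:
  2·area = 68
  edge (1, 0)→(16, 4): d=(15,4) right/bottom  bias=-1
  edge (16, 4)→(14, 8): d=(-2,4) right/bottom  bias=-1
  edge (14, 8)→(1, 0): d=(-13,-8) top-left  bias=+0
    (1,0)@(3, 1): e=[7,58,3] → #
    (2,0)@(5, 1): e=[-1,50,19] → ·
    (1,1)@(3, 3): e=[37,54,-23] → ·
    (3,1)@(7, 3): e=[21,38,9] → #
    (4,1)@(9, 3): e=[13,30,25] → #
    (5,1)@(11, 3): e=[5,22,41] → #
    (6,1)@(13, 3): e=[-3,14,57] → ·
    (3,2)@(7, 5): e=[51,34,-17] → ·
    (4,2)@(9, 5): e=[43,26,-1] → ·
    (5,2)@(11, 5): e=[35,18,15] → #
    (6,2)@(13, 5): e=[27,10,31] → #
    (7,2)@(15, 5): e=[19,2,47] → #
  covered (8 px):
    · # · · · · · · · · ·
    · · · # # # · · · · ·
    · · · · · # # # · · ·
    · · · · · · # · · · ·
    · · · · · · · · · · ·
    · · · · · · · · · · ·

Z-buffer (winner per pixel, '.' = empty):
  . 2 . . . . . . . . .
  . . . 2 2 2 1 . . . .
  . . . . . 2 2 2 . . .
  . . . . 1 1 2 1 1 . .
  . . . 1 1 1 . . . . .
  . . . . . . . . . . .

Result: 2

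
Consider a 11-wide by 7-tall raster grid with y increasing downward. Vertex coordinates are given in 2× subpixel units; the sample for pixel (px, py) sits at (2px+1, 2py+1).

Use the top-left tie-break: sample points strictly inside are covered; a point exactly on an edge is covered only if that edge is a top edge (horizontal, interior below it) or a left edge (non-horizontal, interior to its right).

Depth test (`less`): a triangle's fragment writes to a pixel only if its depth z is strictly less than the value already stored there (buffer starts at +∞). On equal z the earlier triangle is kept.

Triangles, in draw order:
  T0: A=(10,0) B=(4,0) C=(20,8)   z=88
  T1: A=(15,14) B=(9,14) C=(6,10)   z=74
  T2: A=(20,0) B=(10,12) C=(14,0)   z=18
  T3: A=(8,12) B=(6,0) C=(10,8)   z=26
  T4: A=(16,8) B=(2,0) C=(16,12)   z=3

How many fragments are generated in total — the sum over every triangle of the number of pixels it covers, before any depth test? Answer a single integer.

T0:
  2·area = 48  (B↔C swapped to make it positive)
  edge (10, 0)→(20, 8): d=(10,8) right/bottom  bias=-1
  edge (20, 8)→(4, 0): d=(-16,-8) top-left  bias=+0
  edge (4, 0)→(10, 0): d=(6,0) top-left  bias=+0
    (3,0)@(7, 1): e=[34,8,6] → X
    (4,0)@(9, 1): e=[18,24,6] → X
    (5,0)@(11, 1): e=[2,40,6] → X
    (6,0)@(13, 1): e=[-14,56,6] → .
    (3,1)@(7, 3): e=[54,-24,18] → .
    (4,1)@(9, 3): e=[38,-8,18] → .
    (5,1)@(11, 3): e=[22,8,18] → X
    (6,1)@(13, 3): e=[6,24,18] → X
    (7,1)@(15, 3): e=[-10,40,18] → .
    (5,2)@(11, 5): e=[42,-24,30] → .
    (6,2)@(13, 5): e=[26,-8,30] → .
    (7,2)@(15, 5): e=[10,8,30] → X
  covered (6 px):
    . . . X X X . . . . .
    . . . . . X X . . . .
    . . . . . . . X . . .
    . . . . . . . . . . .
    . . . . . . . . . . .
    . . . . . . . . . . .
    . . . . . . . . . . .
T1:
  2·area = 24
  edge (15, 14)→(9, 14): d=(-6,0) right/bottom  bias=-1
  edge (9, 14)→(6, 10): d=(-3,-4) top-left  bias=+0
  edge (6, 10)→(15, 14): d=(9,4) right/bottom  bias=-1
    (3,5)@(7, 11): e=[18,1,5] → X
    (4,5)@(9, 11): e=[18,9,-3] → .
    (3,6)@(7, 13): e=[6,-5,23] → .
    (4,6)@(9, 13): e=[6,3,15] → X
    (5,6)@(11, 13): e=[6,11,7] → X
    (6,6)@(13, 13): e=[6,19,-1] → .
  covered (3 px):
    . . . . . . . . . . .
    . . . . . . . . . . .
    . . . . . . . . . . .
    . . . . . . . . . . .
    . . . . . . . . . . .
    . . . X . . . . . . .
    . . . . X X . . . . .
T2:
  2·area = 72
  edge (20, 0)→(10, 12): d=(-10,12) right/bottom  bias=-1
  edge (10, 12)→(14, 0): d=(4,-12) top-left  bias=+0
  edge (14, 0)→(20, 0): d=(6,0) top-left  bias=+0
    (7,0)@(15, 1): e=[50,16,6] → X
    (8,0)@(17, 1): e=[26,40,6] → X
    (9,0)@(19, 1): e=[2,64,6] → X
    (10,0)@(21, 1): e=[-22,88,6] → .
    (6,1)@(13, 3): e=[54,0,18] → X  [on edge]
    (9,1)@(19, 3): e=[-18,72,18] → .
    (6,2)@(13, 5): e=[34,8,30] → X
    (8,2)@(17, 5): e=[-14,56,30] → .
    (6,3)@(13, 7): e=[14,16,42] → X
    (7,3)@(15, 7): e=[-10,40,42] → .
    (5,4)@(11, 9): e=[18,0,54] → X  [on edge]
    (6,4)@(13, 9): e=[-6,24,54] → .
  covered (10 px):
    . . . . . . . X X X .
    . . . . . . X X X . .
    . . . . . . X X . . .
    . . . . . . X . . . .
    . . . . . X . . . . .
    . . . . . . . . . . .
    . . . . . . . . . . .
T3:
  2·area = 32
  edge (8, 12)→(6, 0): d=(-2,-12) top-left  bias=+0
  edge (6, 0)→(10, 8): d=(4,8) right/bottom  bias=-1
  edge (10, 8)→(8, 12): d=(-2,4) right/bottom  bias=-1
    (3,1)@(7, 3): e=[6,4,22] → X
    (4,1)@(9, 3): e=[30,-12,14] → .
    (3,2)@(7, 5): e=[2,12,18] → X
    (4,2)@(9, 5): e=[26,-4,10] → .
    (3,3)@(7, 7): e=[-2,20,14] → .
    (4,3)@(9, 7): e=[22,4,6] → X
    (5,3)@(11, 7): e=[46,-12,-2] → .
    (4,4)@(9, 9): e=[18,12,2] → X
    (5,4)@(11, 9): e=[42,-4,-6] → .
    (4,5)@(9, 11): e=[14,20,-2] → .
  covered (4 px):
    . . . . . . . . . . .
    . . . X . . . . . . .
    . . . X . . . . . . .
    . . . . X . . . . . .
    . . . . X . . . . . .
    . . . . . . . . . . .
    . . . . . . . . . . .
T4:
  2·area = 56  (B↔C swapped to make it positive)
  edge (16, 8)→(16, 12): d=(0,4) right/bottom  bias=-1
  edge (16, 12)→(2, 0): d=(-14,-12) top-left  bias=+0
  edge (2, 0)→(16, 8): d=(14,8) right/bottom  bias=-1
    (3,1)@(7, 3): e=[36,18,2] → X
    (4,1)@(9, 3): e=[28,42,-14] → .
    (3,2)@(7, 5): e=[36,-10,30] → .
    (4,2)@(9, 5): e=[28,14,14] → X
    (5,2)@(11, 5): e=[20,38,-2] → .
    (4,3)@(9, 7): e=[28,-14,42] → .
    (5,3)@(11, 7): e=[20,10,26] → X
    (6,3)@(13, 7): e=[12,34,10] → X
    (7,3)@(15, 7): e=[4,58,-6] → .
    (5,4)@(11, 9): e=[20,-18,54] → .
    (6,4)@(13, 9): e=[12,6,38] → X
    (7,4)@(15, 9): e=[4,30,22] → X
  covered (7 px):
    . . . . . . . . . . .
    . . . X . . . . . . .
    . . . . X . . . . . .
    . . . . . X X . . . .
    . . . . . . X X . . .
    . . . . . . . X . . .
    . . . . . . . . . . .

Result: 30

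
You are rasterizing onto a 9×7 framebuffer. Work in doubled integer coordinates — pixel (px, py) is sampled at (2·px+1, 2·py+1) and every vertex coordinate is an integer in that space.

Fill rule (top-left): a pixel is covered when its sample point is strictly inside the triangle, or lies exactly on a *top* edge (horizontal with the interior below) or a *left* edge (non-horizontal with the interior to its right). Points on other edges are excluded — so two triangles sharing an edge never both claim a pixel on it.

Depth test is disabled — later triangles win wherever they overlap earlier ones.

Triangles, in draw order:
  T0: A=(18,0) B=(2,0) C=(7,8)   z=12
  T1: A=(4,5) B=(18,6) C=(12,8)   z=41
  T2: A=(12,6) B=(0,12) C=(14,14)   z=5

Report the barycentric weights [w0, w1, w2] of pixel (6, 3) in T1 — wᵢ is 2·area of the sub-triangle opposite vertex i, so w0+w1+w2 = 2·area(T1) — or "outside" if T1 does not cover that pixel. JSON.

T0:
  2·area = 128  (B↔C swapped to make it positive)
  edge (18, 0)→(7, 8): d=(-11,8) right/bottom  bias=-1
  edge (7, 8)→(2, 0): d=(-5,-8) top-left  bias=+0
  edge (2, 0)→(18, 0): d=(16,0) top-left  bias=+0
    (1,0)@(3, 1): e=[109,3,16] → █
    (2,0)@(5, 1): e=[93,19,16] → █
    (3,0)@(7, 1): e=[77,35,16] → █
    (4,0)@(9, 1): e=[61,51,16] → █
    (5,0)@(11, 1): e=[45,67,16] → █
    (6,0)@(13, 1): e=[29,83,16] → █
    (7,0)@(15, 1): e=[13,99,16] → █
    (8,0)@(17, 1): e=[-3,115,16] → ·
    (1,1)@(3, 3): e=[87,-7,48] → ·
    (2,1)@(5, 3): e=[71,9,48] → █
    (7,1)@(15, 3): e=[-9,89,48] → ·
    (2,2)@(5, 5): e=[49,-1,80] → ·
  covered (16 px):
    · █ █ █ █ █ █ █ ·
    · · █ █ █ █ █ · ·
    · · · █ █ █ · · ·
    · · · █ · · · · ·
    · · · · · · · · ·
    · · · · · · · · ·
    · · · · · · · · ·
T1:
  2·area = 34
  edge (4, 5)→(18, 6): d=(14,1) right/bottom  bias=-1
  edge (18, 6)→(12, 8): d=(-6,2) right/bottom  bias=-1
  edge (12, 8)→(4, 5): d=(-8,-3) top-left  bias=+0
    (5,3)@(11, 7): e=[21,8,5] → █
    (6,3)@(13, 7): e=[19,4,11] → █
    (7,3)@(15, 7): e=[17,0,17] → ·  [on edge]
    (4,4)@(9, 9): e=[51,0,-17] → ·  [on edge]
    (5,4)@(11, 9): e=[49,-4,-11] → ·
    (6,4)@(13, 9): e=[47,-8,-5] → ·
    (1,5)@(3, 11): e=[85,0,-51] → ·  [on edge]
  covered (2 px):
    · · · · · · · · ·
    · · · · · · · · ·
    · · · · · · · · ·
    · · · · · █ █ · ·
    · · · · · · · · ·
    · · · · · · · · ·
    · · · · · · · · ·
T2:
  2·area = 108  (B↔C swapped to make it positive)
  edge (12, 6)→(14, 14): d=(2,8) right/bottom  bias=-1
  edge (14, 14)→(0, 12): d=(-14,-2) top-left  bias=+0
  edge (0, 12)→(12, 6): d=(12,-6) top-left  bias=+0
    (5,3)@(11, 7): e=[10,92,6] → █
    (6,3)@(13, 7): e=[-6,96,18] → ·
    (3,4)@(7, 9): e=[46,56,6] → █
    (4,4)@(9, 9): e=[30,60,18] → █
    (6,4)@(13, 9): e=[-2,68,42] → ·
    (1,5)@(3, 11): e=[82,20,6] → █
    (2,5)@(5, 11): e=[66,24,18] → █
    (6,5)@(13, 11): e=[2,40,66] → █
    (7,5)@(15, 11): e=[-14,44,78] → ·
    (1,6)@(3, 13): e=[86,-8,30] → ·
    (2,6)@(5, 13): e=[70,-4,42] → ·
    (3,6)@(7, 13): e=[54,0,54] → █  [on edge]
  covered (14 px):
    · · · · · · · · ·
    · · · · · · · · ·
    · · · · · · · · ·
    · · · · · █ · · ·
    · · · █ █ █ · · ·
    · █ █ █ █ █ █ · ·
    · · · █ █ █ █ · ·

Final: [4,11,19]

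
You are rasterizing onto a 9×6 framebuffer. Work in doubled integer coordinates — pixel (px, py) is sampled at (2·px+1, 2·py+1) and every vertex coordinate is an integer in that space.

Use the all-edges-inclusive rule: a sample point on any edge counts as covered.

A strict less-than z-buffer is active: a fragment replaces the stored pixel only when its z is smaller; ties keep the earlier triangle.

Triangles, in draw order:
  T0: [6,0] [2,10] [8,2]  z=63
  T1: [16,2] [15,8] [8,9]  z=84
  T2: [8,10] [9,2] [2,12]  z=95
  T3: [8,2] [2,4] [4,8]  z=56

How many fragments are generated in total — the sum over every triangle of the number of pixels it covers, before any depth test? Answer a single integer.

T0:
  2·area = 28  (B↔C swapped to make it positive)
  edge (6, 0)→(8, 2): d=(2,2) inclusive
  edge (8, 2)→(2, 10): d=(-6,8) inclusive
  edge (2, 10)→(6, 0): d=(4,-10) inclusive
    (3,0)@(7, 1): e=[0,14,14] → █  [on edge]
    (4,0)@(9, 1): e=[-4,-2,34] → ·
    (2,1)@(5, 3): e=[8,18,2] → █
    (4,1)@(9, 3): e=[0,-14,42] → ·  [on edge]
    (2,2)@(5, 5): e=[12,6,10] → █
    (3,2)@(7, 5): e=[8,-10,30] → ·
    (5,2)@(11, 5): e=[0,-42,70] → ·  [on edge]
    (2,3)@(5, 7): e=[16,-6,18] → ·
    (6,3)@(13, 7): e=[0,-70,98] → ·  [on edge]
    (7,4)@(15, 9): e=[0,-98,126] → ·  [on edge]
    (8,5)@(17, 11): e=[0,-126,154] → ·  [on edge]
  covered (4 px):
    · · · █ · · · · ·
    · · █ █ · · · · ·
    · · █ · · · · · ·
    · · · · · · · · ·
    · · · · · · · · ·
    · · · · · · · · ·
T1:
  2·area = 41
  edge (16, 2)→(15, 8): d=(-1,6) inclusive
  edge (15, 8)→(8, 9): d=(-7,1) inclusive
  edge (8, 9)→(16, 2): d=(8,-7) inclusive
    (7,1)@(15, 3): e=[5,35,1] → █
    (8,1)@(17, 3): e=[-7,33,15] → ·
    (6,2)@(13, 5): e=[15,23,3] → █
    (8,2)@(17, 5): e=[-9,19,31] → ·
    (5,3)@(11, 7): e=[25,11,5] → █
    (8,3)@(17, 7): e=[-11,5,47] → ·
    (5,4)@(11, 9): e=[23,-3,21] → ·
    (6,4)@(13, 9): e=[11,-5,35] → ·
    (7,4)@(15, 9): e=[-1,-7,49] → ·
  covered (6 px):
    · · · · · · · · ·
    · · · · · · · █ ·
    · · · · · · █ █ ·
    · · · · · █ █ █ ·
    · · · · · · · · ·
    · · · · · · · · ·
T2:
  2·area = 46  (B↔C swapped to make it positive)
  edge (8, 10)→(2, 12): d=(-6,2) inclusive
  edge (2, 12)→(9, 2): d=(7,-10) inclusive
  edge (9, 2)→(8, 10): d=(-1,8) inclusive
    (3,2)@(7, 5): e=[32,1,13] → █
    (4,2)@(9, 5): e=[28,21,-3] → ·
    (3,3)@(7, 7): e=[20,15,11] → █
    (4,3)@(9, 7): e=[16,35,-5] → ·
    (8,3)@(17, 7): e=[0,115,-69] → ·  [on edge]
    (2,4)@(5, 9): e=[12,9,25] → █
    (4,4)@(9, 9): e=[4,49,-7] → ·
    (5,4)@(11, 9): e=[0,69,-23] → ·  [on edge]
    (1,5)@(3, 11): e=[4,3,39] → █
    (2,5)@(5, 11): e=[0,23,23] → █  [on edge]
    (3,5)@(7, 11): e=[-4,43,7] → ·
  covered (6 px):
    · · · · · · · · ·
    · · · · · · · · ·
    · · · █ · · · · ·
    · · · █ · · · · ·
    · · █ █ · · · · ·
    · █ █ · · · · · ·
T3:
  2·area = 28  (B↔C swapped to make it positive)
  edge (8, 2)→(4, 8): d=(-4,6) inclusive
  edge (4, 8)→(2, 4): d=(-2,-4) inclusive
  edge (2, 4)→(8, 2): d=(6,-2) inclusive
    (5,0)@(11, 1): e=[-14,42,0] → ·  [on edge]
    (2,1)@(5, 3): e=[14,14,0] → █  [on edge]
    (3,1)@(7, 3): e=[2,22,4] → █
    (4,1)@(9, 3): e=[-10,30,8] → ·
    (1,2)@(3, 5): e=[18,2,8] → █
    (3,2)@(7, 5): e=[-6,18,16] → ·
    (1,3)@(3, 7): e=[10,-2,20] → ·
    (2,3)@(5, 7): e=[-2,6,24] → ·
  covered (4 px):
    · · · · · · · · ·
    · · █ █ · · · · ·
    · █ █ · · · · · ·
    · · · · · · · · ·
    · · · · · · · · ·
    · · · · · · · · ·

Answer: 20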